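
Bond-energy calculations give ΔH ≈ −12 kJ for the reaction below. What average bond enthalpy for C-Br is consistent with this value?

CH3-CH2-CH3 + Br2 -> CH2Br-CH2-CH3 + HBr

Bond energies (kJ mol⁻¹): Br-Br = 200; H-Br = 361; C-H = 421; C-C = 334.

Let D be the C-Br bond energy.
Σ(broken) = 1×200 + 2×334 + 8×421 = 4236
Σ(formed) = 1×D + 2×334 + 7×421 + 1×361 = 3976 + D
ΔH = Σ(broken) − Σ(formed) = (4236) − (3976 + D) = +260 − D
Setting this equal to −12 kJ gives D = 272 kJ/mol.

D(C-Br) ≈ 272 kJ/mol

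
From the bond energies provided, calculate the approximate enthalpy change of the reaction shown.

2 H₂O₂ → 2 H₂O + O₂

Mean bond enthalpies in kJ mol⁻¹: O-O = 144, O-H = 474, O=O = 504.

ΔH ≈ −216 kJ

Bonds broken (reactants):
  O-H: 4 × 474 = 1896
  O-O: 2 × 144 = 288
  Σ(broken) = 2184 kJ
Bonds formed (products):
  O-H: 4 × 474 = 1896
  O=O: 1 × 504 = 504
  Σ(formed) = 2400 kJ
ΔH = Σ(broken) − Σ(formed) = 2184 − 2400 = −216 kJ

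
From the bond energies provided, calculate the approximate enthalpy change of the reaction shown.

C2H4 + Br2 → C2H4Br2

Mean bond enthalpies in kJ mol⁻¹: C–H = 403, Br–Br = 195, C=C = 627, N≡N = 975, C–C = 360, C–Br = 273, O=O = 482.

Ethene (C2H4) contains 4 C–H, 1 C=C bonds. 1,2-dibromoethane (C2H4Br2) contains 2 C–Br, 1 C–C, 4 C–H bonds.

Bonds broken (reactants):
  Br–Br: 1 × 195 = 195
  C–H: 4 × 403 = 1612
  C=C: 1 × 627 = 627
  Σ(broken) = 2434 kJ
Bonds formed (products):
  C–Br: 2 × 273 = 546
  C–C: 1 × 360 = 360
  C–H: 4 × 403 = 1612
  Σ(formed) = 2518 kJ
ΔH = Σ(broken) − Σ(formed) = 2434 − 2518 = −84 kJ

ΔH ≈ −84 kJ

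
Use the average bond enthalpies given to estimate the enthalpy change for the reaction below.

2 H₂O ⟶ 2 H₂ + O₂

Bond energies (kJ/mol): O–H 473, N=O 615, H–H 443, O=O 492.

Bonds broken (reactants):
  O–H: 4 × 473 = 1892
  Σ(broken) = 1892 kJ
Bonds formed (products):
  H–H: 2 × 443 = 886
  O=O: 1 × 492 = 492
  Σ(formed) = 1378 kJ
ΔH = Σ(broken) − Σ(formed) = 1892 − 1378 = +514 kJ

ΔH ≈ +514 kJ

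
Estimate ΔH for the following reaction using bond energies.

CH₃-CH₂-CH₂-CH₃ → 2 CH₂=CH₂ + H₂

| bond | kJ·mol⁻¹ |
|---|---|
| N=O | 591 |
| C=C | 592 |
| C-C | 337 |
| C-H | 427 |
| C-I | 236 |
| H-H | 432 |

Bonds broken (reactants):
  C-C: 3 × 337 = 1011
  C-H: 10 × 427 = 4270
  Σ(broken) = 5281 kJ
Bonds formed (products):
  C-H: 8 × 427 = 3416
  C=C: 2 × 592 = 1184
  H-H: 1 × 432 = 432
  Σ(formed) = 5032 kJ
ΔH = Σ(broken) − Σ(formed) = 5281 − 5032 = +249 kJ

ΔH ≈ +249 kJ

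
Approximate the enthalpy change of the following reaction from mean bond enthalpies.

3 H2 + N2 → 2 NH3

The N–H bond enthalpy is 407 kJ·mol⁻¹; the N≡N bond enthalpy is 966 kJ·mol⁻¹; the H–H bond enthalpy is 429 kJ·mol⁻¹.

Bonds broken (reactants):
  H–H: 3 × 429 = 1287
  N≡N: 1 × 966 = 966
  Σ(broken) = 2253 kJ
Bonds formed (products):
  N–H: 6 × 407 = 2442
  Σ(formed) = 2442 kJ
ΔH = Σ(broken) − Σ(formed) = 2253 − 2442 = −189 kJ

ΔH ≈ −189 kJ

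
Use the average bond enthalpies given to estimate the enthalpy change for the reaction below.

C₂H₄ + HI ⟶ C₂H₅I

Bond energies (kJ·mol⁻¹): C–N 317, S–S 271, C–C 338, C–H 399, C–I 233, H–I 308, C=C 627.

ΔH ≈ −35 kJ

Bonds broken (reactants):
  C–H: 4 × 399 = 1596
  C=C: 1 × 627 = 627
  H–I: 1 × 308 = 308
  Σ(broken) = 2531 kJ
Bonds formed (products):
  C–C: 1 × 338 = 338
  C–H: 5 × 399 = 1995
  C–I: 1 × 233 = 233
  Σ(formed) = 2566 kJ
ΔH = Σ(broken) − Σ(formed) = 2531 − 2566 = −35 kJ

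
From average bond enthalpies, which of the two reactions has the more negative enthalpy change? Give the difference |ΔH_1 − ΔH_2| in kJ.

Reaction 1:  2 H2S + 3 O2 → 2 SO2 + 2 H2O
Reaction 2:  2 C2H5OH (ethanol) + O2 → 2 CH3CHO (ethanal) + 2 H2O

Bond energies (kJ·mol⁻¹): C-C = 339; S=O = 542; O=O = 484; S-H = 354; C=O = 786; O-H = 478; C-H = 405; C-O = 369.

Reaction 1, by 716 kJ

Reaction 1:
  Bonds broken (reactants):
    O=O: 3 × 484 = 1452
    S-H: 4 × 354 = 1416
    Σ(broken) = 2868 kJ
  Bonds formed (products):
    O-H: 4 × 478 = 1912
    S=O: 4 × 542 = 2168
    Σ(formed) = 4080 kJ
  ΔH_1 = 2868 − 4080 = −1212 kJ
Reaction 2:
  Bonds broken (reactants):
    C-C: 2 × 339 = 678
    C-H: 10 × 405 = 4050
    C-O: 2 × 369 = 738
    O-H: 2 × 478 = 956
    O=O: 1 × 484 = 484
    Σ(broken) = 6906 kJ
  Bonds formed (products):
    C-C: 2 × 339 = 678
    C-H: 8 × 405 = 3240
    C=O: 2 × 786 = 1572
    O-H: 4 × 478 = 1912
    Σ(formed) = 7402 kJ
  ΔH_2 = 6906 − 7402 = −496 kJ
ΔH_1 − ΔH_2 = −716 kJ, so reaction 1 has the more negative ΔH; |ΔH_1 − ΔH_2| = 716 kJ.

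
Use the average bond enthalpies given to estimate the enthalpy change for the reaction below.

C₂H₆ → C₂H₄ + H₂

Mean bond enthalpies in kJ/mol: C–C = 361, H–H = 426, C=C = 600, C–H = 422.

Bonds broken (reactants):
  C–C: 1 × 361 = 361
  C–H: 6 × 422 = 2532
  Σ(broken) = 2893 kJ
Bonds formed (products):
  C–H: 4 × 422 = 1688
  C=C: 1 × 600 = 600
  H–H: 1 × 426 = 426
  Σ(formed) = 2714 kJ
ΔH = Σ(broken) − Σ(formed) = 2893 − 2714 = +179 kJ

ΔH ≈ +179 kJ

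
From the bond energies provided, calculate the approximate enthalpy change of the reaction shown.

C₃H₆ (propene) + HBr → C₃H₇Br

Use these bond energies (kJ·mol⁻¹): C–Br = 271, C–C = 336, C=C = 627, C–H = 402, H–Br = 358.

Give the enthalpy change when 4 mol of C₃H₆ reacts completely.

ΔH = −96 kJ

Bonds broken (reactants):
  C–C: 1 × 336 = 336
  C–H: 6 × 402 = 2412
  C=C: 1 × 627 = 627
  H–Br: 1 × 358 = 358
  Σ(broken) = 3733 kJ
Bonds formed (products):
  C–Br: 1 × 271 = 271
  C–C: 2 × 336 = 672
  C–H: 7 × 402 = 2814
  Σ(formed) = 3757 kJ
ΔH = Σ(broken) − Σ(formed) = 3733 − 3757 = −24 kJ
For 4× the reaction as written: 4 × (−24) = −96 kJ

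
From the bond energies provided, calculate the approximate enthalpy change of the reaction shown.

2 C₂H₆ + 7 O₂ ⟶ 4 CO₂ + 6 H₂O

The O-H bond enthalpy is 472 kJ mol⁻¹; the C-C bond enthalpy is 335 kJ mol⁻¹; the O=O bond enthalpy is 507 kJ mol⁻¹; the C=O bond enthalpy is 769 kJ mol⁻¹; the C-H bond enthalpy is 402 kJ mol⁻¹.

Bonds broken (reactants):
  C-C: 2 × 335 = 670
  C-H: 12 × 402 = 4824
  O=O: 7 × 507 = 3549
  Σ(broken) = 9043 kJ
Bonds formed (products):
  C=O: 8 × 769 = 6152
  O-H: 12 × 472 = 5664
  Σ(formed) = 11816 kJ
ΔH = Σ(broken) − Σ(formed) = 9043 − 11816 = −2773 kJ

ΔH ≈ −2773 kJ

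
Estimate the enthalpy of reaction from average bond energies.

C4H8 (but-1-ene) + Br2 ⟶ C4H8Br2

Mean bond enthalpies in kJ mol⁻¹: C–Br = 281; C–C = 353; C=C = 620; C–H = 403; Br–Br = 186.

ΔH ≈ −109 kJ

Bonds broken (reactants):
  Br–Br: 1 × 186 = 186
  C–C: 2 × 353 = 706
  C–H: 8 × 403 = 3224
  C=C: 1 × 620 = 620
  Σ(broken) = 4736 kJ
Bonds formed (products):
  C–Br: 2 × 281 = 562
  C–C: 3 × 353 = 1059
  C–H: 8 × 403 = 3224
  Σ(formed) = 4845 kJ
ΔH = Σ(broken) − Σ(formed) = 4736 − 4845 = −109 kJ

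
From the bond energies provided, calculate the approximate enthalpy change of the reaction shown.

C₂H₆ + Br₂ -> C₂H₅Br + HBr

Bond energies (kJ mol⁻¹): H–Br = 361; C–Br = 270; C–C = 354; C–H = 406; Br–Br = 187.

ΔH ≈ −38 kJ

Bonds broken (reactants):
  Br–Br: 1 × 187 = 187
  C–C: 1 × 354 = 354
  C–H: 6 × 406 = 2436
  Σ(broken) = 2977 kJ
Bonds formed (products):
  C–Br: 1 × 270 = 270
  C–C: 1 × 354 = 354
  C–H: 5 × 406 = 2030
  H–Br: 1 × 361 = 361
  Σ(formed) = 3015 kJ
ΔH = Σ(broken) − Σ(formed) = 2977 − 3015 = −38 kJ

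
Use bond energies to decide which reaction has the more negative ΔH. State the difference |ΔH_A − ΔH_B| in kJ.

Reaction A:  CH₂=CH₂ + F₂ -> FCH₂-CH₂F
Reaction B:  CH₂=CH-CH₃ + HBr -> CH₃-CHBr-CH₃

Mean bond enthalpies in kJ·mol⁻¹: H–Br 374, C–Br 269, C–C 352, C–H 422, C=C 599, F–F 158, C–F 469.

Reaction A:
  Bonds broken (reactants):
    C–H: 4 × 422 = 1688
    C=C: 1 × 599 = 599
    F–F: 1 × 158 = 158
    Σ(broken) = 2445 kJ
  Bonds formed (products):
    C–C: 1 × 352 = 352
    C–F: 2 × 469 = 938
    C–H: 4 × 422 = 1688
    Σ(formed) = 2978 kJ
  ΔH_A = 2445 − 2978 = −533 kJ
Reaction B:
  Bonds broken (reactants):
    C–C: 1 × 352 = 352
    C–H: 6 × 422 = 2532
    C=C: 1 × 599 = 599
    H–Br: 1 × 374 = 374
    Σ(broken) = 3857 kJ
  Bonds formed (products):
    C–Br: 1 × 269 = 269
    C–C: 2 × 352 = 704
    C–H: 7 × 422 = 2954
    Σ(formed) = 3927 kJ
  ΔH_B = 3857 − 3927 = −70 kJ
ΔH_A − ΔH_B = −463 kJ, so reaction A has the more negative ΔH; |ΔH_A − ΔH_B| = 463 kJ.

Reaction A, by 463 kJ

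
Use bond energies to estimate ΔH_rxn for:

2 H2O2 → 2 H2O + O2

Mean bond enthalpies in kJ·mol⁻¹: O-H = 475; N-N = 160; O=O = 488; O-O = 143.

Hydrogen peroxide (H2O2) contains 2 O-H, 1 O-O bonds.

Bonds broken (reactants):
  O-H: 4 × 475 = 1900
  O-O: 2 × 143 = 286
  Σ(broken) = 2186 kJ
Bonds formed (products):
  O-H: 4 × 475 = 1900
  O=O: 1 × 488 = 488
  Σ(formed) = 2388 kJ
ΔH = Σ(broken) − Σ(formed) = 2186 − 2388 = −202 kJ

ΔH ≈ −202 kJ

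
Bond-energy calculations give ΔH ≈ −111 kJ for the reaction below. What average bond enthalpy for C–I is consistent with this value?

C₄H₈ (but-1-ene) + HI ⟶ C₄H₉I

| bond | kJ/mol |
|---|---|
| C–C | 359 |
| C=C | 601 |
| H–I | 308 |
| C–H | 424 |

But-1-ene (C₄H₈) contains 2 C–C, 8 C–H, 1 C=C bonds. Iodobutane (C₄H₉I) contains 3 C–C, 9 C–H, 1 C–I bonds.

Let D be the C–I bond energy.
Σ(broken) = 2×359 + 8×424 + 1×601 + 1×308 = 5019
Σ(formed) = 3×359 + 9×424 + 1×D = 4893 + D
ΔH = Σ(broken) − Σ(formed) = (5019) − (4893 + D) = +126 − D
Setting this equal to −111 kJ gives D = 237 kJ/mol.

D(C–I) ≈ 237 kJ/mol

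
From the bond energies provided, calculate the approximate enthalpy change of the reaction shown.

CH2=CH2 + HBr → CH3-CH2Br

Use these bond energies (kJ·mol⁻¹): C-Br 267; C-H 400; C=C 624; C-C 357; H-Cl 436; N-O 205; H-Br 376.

Bonds broken (reactants):
  C-H: 4 × 400 = 1600
  C=C: 1 × 624 = 624
  H-Br: 1 × 376 = 376
  Σ(broken) = 2600 kJ
Bonds formed (products):
  C-Br: 1 × 267 = 267
  C-C: 1 × 357 = 357
  C-H: 5 × 400 = 2000
  Σ(formed) = 2624 kJ
ΔH = Σ(broken) − Σ(formed) = 2600 − 2624 = −24 kJ

ΔH ≈ −24 kJ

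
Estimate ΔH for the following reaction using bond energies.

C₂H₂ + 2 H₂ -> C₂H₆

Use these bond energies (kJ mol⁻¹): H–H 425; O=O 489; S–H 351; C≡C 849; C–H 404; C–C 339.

ΔH ≈ −256 kJ

Bonds broken (reactants):
  C≡C: 1 × 849 = 849
  C–H: 2 × 404 = 808
  H–H: 2 × 425 = 850
  Σ(broken) = 2507 kJ
Bonds formed (products):
  C–C: 1 × 339 = 339
  C–H: 6 × 404 = 2424
  Σ(formed) = 2763 kJ
ΔH = Σ(broken) − Σ(formed) = 2507 − 2763 = −256 kJ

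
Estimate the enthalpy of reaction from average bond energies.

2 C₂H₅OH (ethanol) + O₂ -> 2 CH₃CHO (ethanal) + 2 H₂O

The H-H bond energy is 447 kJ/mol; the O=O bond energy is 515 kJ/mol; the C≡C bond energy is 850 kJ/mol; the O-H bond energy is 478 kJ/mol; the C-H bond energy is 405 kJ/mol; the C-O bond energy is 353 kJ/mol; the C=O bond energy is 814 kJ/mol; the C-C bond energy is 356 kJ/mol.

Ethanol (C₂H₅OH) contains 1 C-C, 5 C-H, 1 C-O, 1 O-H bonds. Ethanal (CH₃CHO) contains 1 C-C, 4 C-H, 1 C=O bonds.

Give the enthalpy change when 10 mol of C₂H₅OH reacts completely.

ΔH = −2765 kJ

Bonds broken (reactants):
  C-C: 2 × 356 = 712
  C-H: 10 × 405 = 4050
  C-O: 2 × 353 = 706
  O-H: 2 × 478 = 956
  O=O: 1 × 515 = 515
  Σ(broken) = 6939 kJ
Bonds formed (products):
  C-C: 2 × 356 = 712
  C-H: 8 × 405 = 3240
  C=O: 2 × 814 = 1628
  O-H: 4 × 478 = 1912
  Σ(formed) = 7492 kJ
ΔH = Σ(broken) − Σ(formed) = 6939 − 7492 = −553 kJ
For 5× the reaction as written: 5 × (−553) = −2765 kJ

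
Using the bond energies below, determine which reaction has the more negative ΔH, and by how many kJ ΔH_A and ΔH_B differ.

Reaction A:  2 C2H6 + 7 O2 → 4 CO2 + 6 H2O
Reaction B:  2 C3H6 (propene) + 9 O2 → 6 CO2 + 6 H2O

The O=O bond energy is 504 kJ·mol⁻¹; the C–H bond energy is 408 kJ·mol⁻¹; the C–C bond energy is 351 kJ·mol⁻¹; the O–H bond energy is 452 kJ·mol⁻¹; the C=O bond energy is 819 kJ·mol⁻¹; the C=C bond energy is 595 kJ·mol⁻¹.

Reaction A:
  Bonds broken (reactants):
    C–C: 2 × 351 = 702
    C–H: 12 × 408 = 4896
    O=O: 7 × 504 = 3528
    Σ(broken) = 9126 kJ
  Bonds formed (products):
    C=O: 8 × 819 = 6552
    O–H: 12 × 452 = 5424
    Σ(formed) = 11976 kJ
  ΔH_A = 9126 − 11976 = −2850 kJ
Reaction B:
  Bonds broken (reactants):
    C–C: 2 × 351 = 702
    C–H: 12 × 408 = 4896
    C=C: 2 × 595 = 1190
    O=O: 9 × 504 = 4536
    Σ(broken) = 11324 kJ
  Bonds formed (products):
    C=O: 12 × 819 = 9828
    O–H: 12 × 452 = 5424
    Σ(formed) = 15252 kJ
  ΔH_B = 11324 − 15252 = −3928 kJ
ΔH_A − ΔH_B = +1078 kJ, so reaction B has the more negative ΔH; |ΔH_A − ΔH_B| = 1078 kJ.

Reaction B, by 1078 kJ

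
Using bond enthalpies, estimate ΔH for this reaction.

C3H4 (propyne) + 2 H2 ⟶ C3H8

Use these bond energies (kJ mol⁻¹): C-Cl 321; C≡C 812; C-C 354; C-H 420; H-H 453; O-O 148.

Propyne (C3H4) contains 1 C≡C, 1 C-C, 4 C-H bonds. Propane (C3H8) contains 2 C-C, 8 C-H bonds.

ΔH ≈ −316 kJ

Bonds broken (reactants):
  C≡C: 1 × 812 = 812
  C-C: 1 × 354 = 354
  C-H: 4 × 420 = 1680
  H-H: 2 × 453 = 906
  Σ(broken) = 3752 kJ
Bonds formed (products):
  C-C: 2 × 354 = 708
  C-H: 8 × 420 = 3360
  Σ(formed) = 4068 kJ
ΔH = Σ(broken) − Σ(formed) = 3752 − 4068 = −316 kJ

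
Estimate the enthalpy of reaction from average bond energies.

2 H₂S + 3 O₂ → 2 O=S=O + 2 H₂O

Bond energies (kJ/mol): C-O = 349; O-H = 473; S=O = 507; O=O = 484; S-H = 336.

Bonds broken (reactants):
  O=O: 3 × 484 = 1452
  S-H: 4 × 336 = 1344
  Σ(broken) = 2796 kJ
Bonds formed (products):
  O-H: 4 × 473 = 1892
  S=O: 4 × 507 = 2028
  Σ(formed) = 3920 kJ
ΔH = Σ(broken) − Σ(formed) = 2796 − 3920 = −1124 kJ

ΔH ≈ −1124 kJ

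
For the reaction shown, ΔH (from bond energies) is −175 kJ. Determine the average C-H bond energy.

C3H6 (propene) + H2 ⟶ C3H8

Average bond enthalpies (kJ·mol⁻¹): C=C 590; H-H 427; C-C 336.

D(C-H) ≈ 428 kJ/mol

Let D be the C-H bond energy.
Σ(broken) = 1×336 + 6×D + 1×590 + 1×427 = 1353 + 6D
Σ(formed) = 2×336 + 8×D = 672 + 8D
ΔH = Σ(broken) − Σ(formed) = (1353 + 6D) − (672 + 8D) = +681 − 2D
Setting this equal to −175 kJ gives 2D = 856, so D = 428 kJ/mol.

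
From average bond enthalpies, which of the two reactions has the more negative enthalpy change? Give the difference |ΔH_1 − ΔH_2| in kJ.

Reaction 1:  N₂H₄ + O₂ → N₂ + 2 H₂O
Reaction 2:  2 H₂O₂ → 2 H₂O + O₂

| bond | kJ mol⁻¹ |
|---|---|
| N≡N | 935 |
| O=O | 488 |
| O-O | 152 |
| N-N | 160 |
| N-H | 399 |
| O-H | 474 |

Reaction 1:
  Bonds broken (reactants):
    N-H: 4 × 399 = 1596
    N-N: 1 × 160 = 160
    O=O: 1 × 488 = 488
    Σ(broken) = 2244 kJ
  Bonds formed (products):
    N≡N: 1 × 935 = 935
    O-H: 4 × 474 = 1896
    Σ(formed) = 2831 kJ
  ΔH_1 = 2244 − 2831 = −587 kJ
Reaction 2:
  Bonds broken (reactants):
    O-H: 4 × 474 = 1896
    O-O: 2 × 152 = 304
    Σ(broken) = 2200 kJ
  Bonds formed (products):
    O-H: 4 × 474 = 1896
    O=O: 1 × 488 = 488
    Σ(formed) = 2384 kJ
  ΔH_2 = 2200 − 2384 = −184 kJ
ΔH_1 − ΔH_2 = −403 kJ, so reaction 1 has the more negative ΔH; |ΔH_1 − ΔH_2| = 403 kJ.

Reaction 1, by 403 kJ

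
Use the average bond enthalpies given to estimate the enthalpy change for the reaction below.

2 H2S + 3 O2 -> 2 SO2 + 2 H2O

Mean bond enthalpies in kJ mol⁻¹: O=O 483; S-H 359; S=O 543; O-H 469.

ΔH ≈ −1163 kJ

Bonds broken (reactants):
  O=O: 3 × 483 = 1449
  S-H: 4 × 359 = 1436
  Σ(broken) = 2885 kJ
Bonds formed (products):
  O-H: 4 × 469 = 1876
  S=O: 4 × 543 = 2172
  Σ(formed) = 4048 kJ
ΔH = Σ(broken) − Σ(formed) = 2885 − 4048 = −1163 kJ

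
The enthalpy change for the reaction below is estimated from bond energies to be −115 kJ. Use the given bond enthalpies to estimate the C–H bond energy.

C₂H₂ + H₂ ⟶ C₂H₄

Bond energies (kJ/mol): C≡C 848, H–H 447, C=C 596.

Let D be the C–H bond energy.
Σ(broken) = 1×848 + 2×D + 1×447 = 1295 + 2D
Σ(formed) = 4×D + 1×596 = 596 + 4D
ΔH = Σ(broken) − Σ(formed) = (1295 + 2D) − (596 + 4D) = +699 − 2D
Setting this equal to −115 kJ gives 2D = 814, so D = 407 kJ/mol.

D(C–H) ≈ 407 kJ/mol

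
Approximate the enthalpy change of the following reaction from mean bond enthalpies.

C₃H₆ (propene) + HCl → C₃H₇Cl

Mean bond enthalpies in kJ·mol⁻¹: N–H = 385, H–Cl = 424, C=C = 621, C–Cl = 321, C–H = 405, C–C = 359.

ΔH ≈ −40 kJ

Bonds broken (reactants):
  C–C: 1 × 359 = 359
  C–H: 6 × 405 = 2430
  C=C: 1 × 621 = 621
  H–Cl: 1 × 424 = 424
  Σ(broken) = 3834 kJ
Bonds formed (products):
  C–C: 2 × 359 = 718
  C–Cl: 1 × 321 = 321
  C–H: 7 × 405 = 2835
  Σ(formed) = 3874 kJ
ΔH = Σ(broken) − Σ(formed) = 3834 − 3874 = −40 kJ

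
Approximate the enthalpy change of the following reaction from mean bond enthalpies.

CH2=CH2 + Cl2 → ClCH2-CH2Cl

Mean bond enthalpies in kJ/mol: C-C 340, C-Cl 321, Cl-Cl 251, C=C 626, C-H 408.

ΔH ≈ −105 kJ

Bonds broken (reactants):
  C-H: 4 × 408 = 1632
  C=C: 1 × 626 = 626
  Cl-Cl: 1 × 251 = 251
  Σ(broken) = 2509 kJ
Bonds formed (products):
  C-C: 1 × 340 = 340
  C-Cl: 2 × 321 = 642
  C-H: 4 × 408 = 1632
  Σ(formed) = 2614 kJ
ΔH = Σ(broken) − Σ(formed) = 2509 − 2614 = −105 kJ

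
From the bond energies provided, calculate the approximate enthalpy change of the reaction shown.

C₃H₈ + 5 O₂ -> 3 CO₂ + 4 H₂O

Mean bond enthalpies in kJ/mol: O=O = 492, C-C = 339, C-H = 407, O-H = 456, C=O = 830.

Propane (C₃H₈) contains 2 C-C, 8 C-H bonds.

Bonds broken (reactants):
  C-C: 2 × 339 = 678
  C-H: 8 × 407 = 3256
  O=O: 5 × 492 = 2460
  Σ(broken) = 6394 kJ
Bonds formed (products):
  C=O: 6 × 830 = 4980
  O-H: 8 × 456 = 3648
  Σ(formed) = 8628 kJ
ΔH = Σ(broken) − Σ(formed) = 6394 − 8628 = −2234 kJ

ΔH ≈ −2234 kJ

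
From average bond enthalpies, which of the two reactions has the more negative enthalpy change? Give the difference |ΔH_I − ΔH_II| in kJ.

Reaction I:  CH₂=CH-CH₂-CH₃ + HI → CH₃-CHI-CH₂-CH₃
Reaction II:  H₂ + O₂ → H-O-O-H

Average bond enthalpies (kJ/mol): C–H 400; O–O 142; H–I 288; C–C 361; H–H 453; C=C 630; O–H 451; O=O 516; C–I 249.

Reaction I, by 17 kJ

Reaction I:
  Bonds broken (reactants):
    C–C: 2 × 361 = 722
    C–H: 8 × 400 = 3200
    C=C: 1 × 630 = 630
    H–I: 1 × 288 = 288
    Σ(broken) = 4840 kJ
  Bonds formed (products):
    C–C: 3 × 361 = 1083
    C–H: 9 × 400 = 3600
    C–I: 1 × 249 = 249
    Σ(formed) = 4932 kJ
  ΔH_I = 4840 − 4932 = −92 kJ
Reaction II:
  Bonds broken (reactants):
    H–H: 1 × 453 = 453
    O=O: 1 × 516 = 516
    Σ(broken) = 969 kJ
  Bonds formed (products):
    O–H: 2 × 451 = 902
    O–O: 1 × 142 = 142
    Σ(formed) = 1044 kJ
  ΔH_II = 969 − 1044 = −75 kJ
ΔH_I − ΔH_II = −17 kJ, so reaction I has the more negative ΔH; |ΔH_I − ΔH_II| = 17 kJ.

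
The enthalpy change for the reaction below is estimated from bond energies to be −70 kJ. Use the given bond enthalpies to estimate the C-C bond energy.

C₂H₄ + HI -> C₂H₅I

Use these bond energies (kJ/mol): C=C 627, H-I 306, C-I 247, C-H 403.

D(C-C) ≈ 353 kJ/mol

Let D be the C-C bond energy.
Σ(broken) = 4×403 + 1×627 + 1×306 = 2545
Σ(formed) = 1×D + 5×403 + 1×247 = 2262 + D
ΔH = Σ(broken) − Σ(formed) = (2545) − (2262 + D) = +283 − D
Setting this equal to −70 kJ gives D = 353 kJ/mol.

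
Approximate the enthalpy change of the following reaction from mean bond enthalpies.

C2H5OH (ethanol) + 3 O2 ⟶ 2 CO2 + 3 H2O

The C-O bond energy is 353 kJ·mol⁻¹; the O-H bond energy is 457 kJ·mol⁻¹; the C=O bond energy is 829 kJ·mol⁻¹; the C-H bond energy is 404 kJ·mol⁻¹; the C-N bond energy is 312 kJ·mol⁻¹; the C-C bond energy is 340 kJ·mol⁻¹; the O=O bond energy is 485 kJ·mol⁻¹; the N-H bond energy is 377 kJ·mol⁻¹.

ΔH ≈ −1433 kJ

Bonds broken (reactants):
  C-C: 1 × 340 = 340
  C-H: 5 × 404 = 2020
  C-O: 1 × 353 = 353
  O-H: 1 × 457 = 457
  O=O: 3 × 485 = 1455
  Σ(broken) = 4625 kJ
Bonds formed (products):
  C=O: 4 × 829 = 3316
  O-H: 6 × 457 = 2742
  Σ(formed) = 6058 kJ
ΔH = Σ(broken) − Σ(formed) = 4625 − 6058 = −1433 kJ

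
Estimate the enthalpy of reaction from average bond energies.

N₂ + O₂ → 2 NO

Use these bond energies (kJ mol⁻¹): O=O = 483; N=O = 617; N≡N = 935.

Bonds broken (reactants):
  N≡N: 1 × 935 = 935
  O=O: 1 × 483 = 483
  Σ(broken) = 1418 kJ
Bonds formed (products):
  N=O: 2 × 617 = 1234
  Σ(formed) = 1234 kJ
ΔH = Σ(broken) − Σ(formed) = 1418 − 1234 = +184 kJ

ΔH ≈ +184 kJ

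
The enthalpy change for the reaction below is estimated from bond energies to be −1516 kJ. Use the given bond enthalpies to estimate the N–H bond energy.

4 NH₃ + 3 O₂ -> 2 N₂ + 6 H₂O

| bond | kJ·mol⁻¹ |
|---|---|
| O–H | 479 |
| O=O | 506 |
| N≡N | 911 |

D(N–H) ≈ 378 kJ/mol

Let D be the N–H bond energy.
Σ(broken) = 12×D + 3×506 = 1518 + 12D
Σ(formed) = 2×911 + 12×479 = 7570
ΔH = Σ(broken) − Σ(formed) = (1518 + 12D) − (7570) = −6052 + 12D
Setting this equal to −1516 kJ gives 12D = 4536, so D = 378 kJ/mol.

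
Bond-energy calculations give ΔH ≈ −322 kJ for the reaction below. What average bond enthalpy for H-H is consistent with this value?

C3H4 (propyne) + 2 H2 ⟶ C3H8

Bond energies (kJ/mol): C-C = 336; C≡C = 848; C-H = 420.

D(H-H) ≈ 423 kJ/mol

Let D be the H-H bond energy.
Σ(broken) = 1×848 + 1×336 + 4×420 + 2×D = 2864 + 2D
Σ(formed) = 2×336 + 8×420 = 4032
ΔH = Σ(broken) − Σ(formed) = (2864 + 2D) − (4032) = −1168 + 2D
Setting this equal to −322 kJ gives 2D = 846, so D = 423 kJ/mol.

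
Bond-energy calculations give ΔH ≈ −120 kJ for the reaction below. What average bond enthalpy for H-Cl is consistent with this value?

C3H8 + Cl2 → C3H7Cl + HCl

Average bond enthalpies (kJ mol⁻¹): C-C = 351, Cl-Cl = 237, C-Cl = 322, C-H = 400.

D(H-Cl) ≈ 435 kJ/mol

Let D be the H-Cl bond energy.
Σ(broken) = 2×351 + 8×400 + 1×237 = 4139
Σ(formed) = 2×351 + 1×322 + 7×400 + 1×D = 3824 + D
ΔH = Σ(broken) − Σ(formed) = (4139) − (3824 + D) = +315 − D
Setting this equal to −120 kJ gives D = 435 kJ/mol.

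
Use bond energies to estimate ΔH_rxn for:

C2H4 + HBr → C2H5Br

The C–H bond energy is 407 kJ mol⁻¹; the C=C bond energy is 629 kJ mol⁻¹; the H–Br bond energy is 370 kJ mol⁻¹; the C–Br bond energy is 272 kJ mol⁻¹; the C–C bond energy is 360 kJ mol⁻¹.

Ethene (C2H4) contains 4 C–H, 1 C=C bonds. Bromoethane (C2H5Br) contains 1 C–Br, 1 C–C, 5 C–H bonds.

ΔH ≈ −40 kJ

Bonds broken (reactants):
  C–H: 4 × 407 = 1628
  C=C: 1 × 629 = 629
  H–Br: 1 × 370 = 370
  Σ(broken) = 2627 kJ
Bonds formed (products):
  C–Br: 1 × 272 = 272
  C–C: 1 × 360 = 360
  C–H: 5 × 407 = 2035
  Σ(formed) = 2667 kJ
ΔH = Σ(broken) − Σ(formed) = 2627 − 2667 = −40 kJ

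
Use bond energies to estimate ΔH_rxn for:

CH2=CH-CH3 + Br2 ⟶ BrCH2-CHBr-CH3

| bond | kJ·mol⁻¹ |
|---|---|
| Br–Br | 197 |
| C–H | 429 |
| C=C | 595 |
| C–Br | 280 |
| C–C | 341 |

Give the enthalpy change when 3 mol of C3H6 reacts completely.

Bonds broken (reactants):
  Br–Br: 1 × 197 = 197
  C–C: 1 × 341 = 341
  C–H: 6 × 429 = 2574
  C=C: 1 × 595 = 595
  Σ(broken) = 3707 kJ
Bonds formed (products):
  C–Br: 2 × 280 = 560
  C–C: 2 × 341 = 682
  C–H: 6 × 429 = 2574
  Σ(formed) = 3816 kJ
ΔH = Σ(broken) − Σ(formed) = 3707 − 3816 = −109 kJ
For 3× the reaction as written: 3 × (−109) = −327 kJ

ΔH = −327 kJ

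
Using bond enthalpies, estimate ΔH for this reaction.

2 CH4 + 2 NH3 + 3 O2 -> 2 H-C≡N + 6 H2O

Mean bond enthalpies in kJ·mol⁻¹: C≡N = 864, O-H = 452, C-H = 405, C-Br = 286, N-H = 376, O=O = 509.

Bonds broken (reactants):
  C-H: 8 × 405 = 3240
  N-H: 6 × 376 = 2256
  O=O: 3 × 509 = 1527
  Σ(broken) = 7023 kJ
Bonds formed (products):
  C≡N: 2 × 864 = 1728
  C-H: 2 × 405 = 810
  O-H: 12 × 452 = 5424
  Σ(formed) = 7962 kJ
ΔH = Σ(broken) − Σ(formed) = 7023 − 7962 = −939 kJ

ΔH ≈ −939 kJ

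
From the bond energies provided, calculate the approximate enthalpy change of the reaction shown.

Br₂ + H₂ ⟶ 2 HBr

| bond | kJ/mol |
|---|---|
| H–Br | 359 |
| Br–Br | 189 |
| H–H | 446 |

Bonds broken (reactants):
  Br–Br: 1 × 189 = 189
  H–H: 1 × 446 = 446
  Σ(broken) = 635 kJ
Bonds formed (products):
  H–Br: 2 × 359 = 718
  Σ(formed) = 718 kJ
ΔH = Σ(broken) − Σ(formed) = 635 − 718 = −83 kJ

ΔH ≈ −83 kJ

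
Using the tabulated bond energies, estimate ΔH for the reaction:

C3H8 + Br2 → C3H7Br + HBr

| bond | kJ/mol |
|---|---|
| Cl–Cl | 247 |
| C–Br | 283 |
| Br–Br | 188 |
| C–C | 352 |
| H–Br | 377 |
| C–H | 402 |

ΔH ≈ −70 kJ

Bonds broken (reactants):
  Br–Br: 1 × 188 = 188
  C–C: 2 × 352 = 704
  C–H: 8 × 402 = 3216
  Σ(broken) = 4108 kJ
Bonds formed (products):
  C–Br: 1 × 283 = 283
  C–C: 2 × 352 = 704
  C–H: 7 × 402 = 2814
  H–Br: 1 × 377 = 377
  Σ(formed) = 4178 kJ
ΔH = Σ(broken) − Σ(formed) = 4108 − 4178 = −70 kJ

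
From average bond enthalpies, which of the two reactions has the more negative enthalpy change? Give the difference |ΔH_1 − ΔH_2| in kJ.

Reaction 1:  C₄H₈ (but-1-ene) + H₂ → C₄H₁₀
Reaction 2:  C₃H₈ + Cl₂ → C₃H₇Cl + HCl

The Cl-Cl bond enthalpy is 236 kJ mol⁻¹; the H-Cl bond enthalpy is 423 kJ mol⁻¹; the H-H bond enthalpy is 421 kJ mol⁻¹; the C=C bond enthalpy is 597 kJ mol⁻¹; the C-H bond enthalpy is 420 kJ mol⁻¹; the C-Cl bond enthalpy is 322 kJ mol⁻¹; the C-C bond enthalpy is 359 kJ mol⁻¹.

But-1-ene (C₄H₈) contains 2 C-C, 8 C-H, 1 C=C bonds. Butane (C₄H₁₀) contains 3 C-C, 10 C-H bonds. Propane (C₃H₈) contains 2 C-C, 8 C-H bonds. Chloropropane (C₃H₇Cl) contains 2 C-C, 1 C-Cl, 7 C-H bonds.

Reaction 1, by 92 kJ

Reaction 1:
  Bonds broken (reactants):
    C-C: 2 × 359 = 718
    C-H: 8 × 420 = 3360
    C=C: 1 × 597 = 597
    H-H: 1 × 421 = 421
    Σ(broken) = 5096 kJ
  Bonds formed (products):
    C-C: 3 × 359 = 1077
    C-H: 10 × 420 = 4200
    Σ(formed) = 5277 kJ
  ΔH_1 = 5096 − 5277 = −181 kJ
Reaction 2:
  Bonds broken (reactants):
    C-C: 2 × 359 = 718
    C-H: 8 × 420 = 3360
    Cl-Cl: 1 × 236 = 236
    Σ(broken) = 4314 kJ
  Bonds formed (products):
    C-C: 2 × 359 = 718
    C-Cl: 1 × 322 = 322
    C-H: 7 × 420 = 2940
    H-Cl: 1 × 423 = 423
    Σ(formed) = 4403 kJ
  ΔH_2 = 4314 − 4403 = −89 kJ
ΔH_1 − ΔH_2 = −92 kJ, so reaction 1 has the more negative ΔH; |ΔH_1 − ΔH_2| = 92 kJ.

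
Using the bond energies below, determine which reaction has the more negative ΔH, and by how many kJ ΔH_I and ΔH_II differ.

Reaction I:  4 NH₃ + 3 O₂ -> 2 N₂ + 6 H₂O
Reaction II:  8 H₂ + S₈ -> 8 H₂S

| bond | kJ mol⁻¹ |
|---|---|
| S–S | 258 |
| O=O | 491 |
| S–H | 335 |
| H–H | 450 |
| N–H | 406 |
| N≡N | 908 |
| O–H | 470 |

Reaction I:
  Bonds broken (reactants):
    N–H: 12 × 406 = 4872
    O=O: 3 × 491 = 1473
    Σ(broken) = 6345 kJ
  Bonds formed (products):
    N≡N: 2 × 908 = 1816
    O–H: 12 × 470 = 5640
    Σ(formed) = 7456 kJ
  ΔH_I = 6345 − 7456 = −1111 kJ
Reaction II:
  Bonds broken (reactants):
    H–H: 8 × 450 = 3600
    S–S: 8 × 258 = 2064
    Σ(broken) = 5664 kJ
  Bonds formed (products):
    S–H: 16 × 335 = 5360
    Σ(formed) = 5360 kJ
  ΔH_II = 5664 − 5360 = +304 kJ
ΔH_I − ΔH_II = −1415 kJ, so reaction I has the more negative ΔH; |ΔH_I − ΔH_II| = 1415 kJ.

Reaction I, by 1415 kJ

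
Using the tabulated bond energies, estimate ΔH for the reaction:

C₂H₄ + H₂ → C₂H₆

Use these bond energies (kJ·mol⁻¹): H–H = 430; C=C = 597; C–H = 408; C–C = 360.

Bonds broken (reactants):
  C–H: 4 × 408 = 1632
  C=C: 1 × 597 = 597
  H–H: 1 × 430 = 430
  Σ(broken) = 2659 kJ
Bonds formed (products):
  C–C: 1 × 360 = 360
  C–H: 6 × 408 = 2448
  Σ(formed) = 2808 kJ
ΔH = Σ(broken) − Σ(formed) = 2659 − 2808 = −149 kJ

ΔH ≈ −149 kJ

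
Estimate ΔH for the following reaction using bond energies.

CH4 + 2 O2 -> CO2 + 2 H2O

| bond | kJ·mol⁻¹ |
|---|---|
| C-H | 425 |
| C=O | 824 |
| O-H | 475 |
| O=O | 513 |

ΔH ≈ −822 kJ

Bonds broken (reactants):
  C-H: 4 × 425 = 1700
  O=O: 2 × 513 = 1026
  Σ(broken) = 2726 kJ
Bonds formed (products):
  C=O: 2 × 824 = 1648
  O-H: 4 × 475 = 1900
  Σ(formed) = 3548 kJ
ΔH = Σ(broken) − Σ(formed) = 2726 − 3548 = −822 kJ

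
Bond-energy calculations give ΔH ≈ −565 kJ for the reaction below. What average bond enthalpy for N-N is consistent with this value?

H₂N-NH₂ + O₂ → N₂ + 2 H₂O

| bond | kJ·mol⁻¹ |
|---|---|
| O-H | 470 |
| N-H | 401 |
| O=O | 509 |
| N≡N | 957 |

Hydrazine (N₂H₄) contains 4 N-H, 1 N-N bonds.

D(N-N) ≈ 159 kJ/mol

Let D be the N-N bond energy.
Σ(broken) = 4×401 + 1×D + 1×509 = 2113 + D
Σ(formed) = 1×957 + 4×470 = 2837
ΔH = Σ(broken) − Σ(formed) = (2113 + D) − (2837) = −724 + D
Setting this equal to −565 kJ gives D = 159 kJ/mol.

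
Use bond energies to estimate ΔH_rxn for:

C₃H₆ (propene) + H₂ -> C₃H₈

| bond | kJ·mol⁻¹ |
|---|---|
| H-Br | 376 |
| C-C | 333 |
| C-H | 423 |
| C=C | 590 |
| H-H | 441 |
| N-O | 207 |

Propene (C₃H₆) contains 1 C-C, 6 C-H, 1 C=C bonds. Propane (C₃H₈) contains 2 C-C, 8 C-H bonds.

Bonds broken (reactants):
  C-C: 1 × 333 = 333
  C-H: 6 × 423 = 2538
  C=C: 1 × 590 = 590
  H-H: 1 × 441 = 441
  Σ(broken) = 3902 kJ
Bonds formed (products):
  C-C: 2 × 333 = 666
  C-H: 8 × 423 = 3384
  Σ(formed) = 4050 kJ
ΔH = Σ(broken) − Σ(formed) = 3902 − 4050 = −148 kJ

ΔH ≈ −148 kJ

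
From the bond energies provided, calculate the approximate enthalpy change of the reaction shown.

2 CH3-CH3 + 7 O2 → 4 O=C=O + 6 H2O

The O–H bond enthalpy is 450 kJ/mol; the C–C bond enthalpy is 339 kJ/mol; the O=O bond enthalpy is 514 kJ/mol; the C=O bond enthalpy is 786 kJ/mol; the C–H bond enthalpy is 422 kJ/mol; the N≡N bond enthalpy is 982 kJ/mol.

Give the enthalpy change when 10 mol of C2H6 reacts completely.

ΔH = −11740 kJ

Bonds broken (reactants):
  C–C: 2 × 339 = 678
  C–H: 12 × 422 = 5064
  O=O: 7 × 514 = 3598
  Σ(broken) = 9340 kJ
Bonds formed (products):
  C=O: 8 × 786 = 6288
  O–H: 12 × 450 = 5400
  Σ(formed) = 11688 kJ
ΔH = Σ(broken) − Σ(formed) = 9340 − 11688 = −2348 kJ
For 5× the reaction as written: 5 × (−2348) = −11740 kJ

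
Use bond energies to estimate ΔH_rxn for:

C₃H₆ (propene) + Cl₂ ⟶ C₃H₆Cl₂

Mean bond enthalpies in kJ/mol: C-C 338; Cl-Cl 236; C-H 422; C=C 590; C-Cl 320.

ΔH ≈ −152 kJ

Bonds broken (reactants):
  C-C: 1 × 338 = 338
  C-H: 6 × 422 = 2532
  C=C: 1 × 590 = 590
  Cl-Cl: 1 × 236 = 236
  Σ(broken) = 3696 kJ
Bonds formed (products):
  C-C: 2 × 338 = 676
  C-Cl: 2 × 320 = 640
  C-H: 6 × 422 = 2532
  Σ(formed) = 3848 kJ
ΔH = Σ(broken) − Σ(formed) = 3696 − 3848 = −152 kJ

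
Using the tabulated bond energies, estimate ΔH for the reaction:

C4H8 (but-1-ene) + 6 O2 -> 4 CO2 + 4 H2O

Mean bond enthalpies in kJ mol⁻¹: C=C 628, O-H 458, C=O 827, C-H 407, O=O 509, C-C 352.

Bonds broken (reactants):
  C-C: 2 × 352 = 704
  C-H: 8 × 407 = 3256
  C=C: 1 × 628 = 628
  O=O: 6 × 509 = 3054
  Σ(broken) = 7642 kJ
Bonds formed (products):
  C=O: 8 × 827 = 6616
  O-H: 8 × 458 = 3664
  Σ(formed) = 10280 kJ
ΔH = Σ(broken) − Σ(formed) = 7642 − 10280 = −2638 kJ

ΔH ≈ −2638 kJ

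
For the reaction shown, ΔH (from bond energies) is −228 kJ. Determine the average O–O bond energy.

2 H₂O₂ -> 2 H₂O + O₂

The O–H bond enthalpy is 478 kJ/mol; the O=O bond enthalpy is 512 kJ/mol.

D(O–O) ≈ 142 kJ/mol

Let D be the O–O bond energy.
Σ(broken) = 4×478 + 2×D = 1912 + 2D
Σ(formed) = 4×478 + 1×512 = 2424
ΔH = Σ(broken) − Σ(formed) = (1912 + 2D) − (2424) = −512 + 2D
Setting this equal to −228 kJ gives 2D = 284, so D = 142 kJ/mol.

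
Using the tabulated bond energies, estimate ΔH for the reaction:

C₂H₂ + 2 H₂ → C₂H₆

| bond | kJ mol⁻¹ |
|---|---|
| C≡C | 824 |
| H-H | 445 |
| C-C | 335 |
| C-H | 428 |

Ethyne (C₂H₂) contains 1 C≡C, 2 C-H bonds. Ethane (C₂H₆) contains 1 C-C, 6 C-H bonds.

ΔH ≈ −333 kJ

Bonds broken (reactants):
  C≡C: 1 × 824 = 824
  C-H: 2 × 428 = 856
  H-H: 2 × 445 = 890
  Σ(broken) = 2570 kJ
Bonds formed (products):
  C-C: 1 × 335 = 335
  C-H: 6 × 428 = 2568
  Σ(formed) = 2903 kJ
ΔH = Σ(broken) − Σ(formed) = 2570 − 2903 = −333 kJ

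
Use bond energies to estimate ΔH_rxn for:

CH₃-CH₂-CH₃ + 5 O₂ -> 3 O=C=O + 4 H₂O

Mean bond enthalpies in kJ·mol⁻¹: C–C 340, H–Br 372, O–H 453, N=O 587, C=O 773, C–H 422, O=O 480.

ΔH ≈ −1806 kJ

Bonds broken (reactants):
  C–C: 2 × 340 = 680
  C–H: 8 × 422 = 3376
  O=O: 5 × 480 = 2400
  Σ(broken) = 6456 kJ
Bonds formed (products):
  C=O: 6 × 773 = 4638
  O–H: 8 × 453 = 3624
  Σ(formed) = 8262 kJ
ΔH = Σ(broken) − Σ(formed) = 6456 − 8262 = −1806 kJ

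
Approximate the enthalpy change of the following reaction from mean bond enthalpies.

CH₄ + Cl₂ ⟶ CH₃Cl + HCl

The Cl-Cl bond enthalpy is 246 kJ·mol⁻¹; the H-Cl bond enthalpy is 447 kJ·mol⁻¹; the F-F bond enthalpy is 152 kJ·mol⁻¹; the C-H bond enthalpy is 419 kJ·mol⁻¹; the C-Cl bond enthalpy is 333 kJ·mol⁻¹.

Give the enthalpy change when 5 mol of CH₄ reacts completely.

Bonds broken (reactants):
  C-H: 4 × 419 = 1676
  Cl-Cl: 1 × 246 = 246
  Σ(broken) = 1922 kJ
Bonds formed (products):
  C-Cl: 1 × 333 = 333
  C-H: 3 × 419 = 1257
  H-Cl: 1 × 447 = 447
  Σ(formed) = 2037 kJ
ΔH = Σ(broken) − Σ(formed) = 1922 − 2037 = −115 kJ
For 5× the reaction as written: 5 × (−115) = −575 kJ

ΔH = −575 kJ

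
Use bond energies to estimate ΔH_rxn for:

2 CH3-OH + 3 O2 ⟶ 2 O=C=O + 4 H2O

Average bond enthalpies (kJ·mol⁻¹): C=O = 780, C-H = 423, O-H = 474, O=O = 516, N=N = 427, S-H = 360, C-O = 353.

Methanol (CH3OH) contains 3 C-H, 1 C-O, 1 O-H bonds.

Bonds broken (reactants):
  C-H: 6 × 423 = 2538
  C-O: 2 × 353 = 706
  O-H: 2 × 474 = 948
  O=O: 3 × 516 = 1548
  Σ(broken) = 5740 kJ
Bonds formed (products):
  C=O: 4 × 780 = 3120
  O-H: 8 × 474 = 3792
  Σ(formed) = 6912 kJ
ΔH = Σ(broken) − Σ(formed) = 5740 − 6912 = −1172 kJ

ΔH ≈ −1172 kJ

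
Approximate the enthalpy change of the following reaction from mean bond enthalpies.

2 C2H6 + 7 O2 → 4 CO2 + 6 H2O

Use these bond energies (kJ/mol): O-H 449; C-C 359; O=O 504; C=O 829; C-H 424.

ΔH ≈ −2686 kJ

Bonds broken (reactants):
  C-C: 2 × 359 = 718
  C-H: 12 × 424 = 5088
  O=O: 7 × 504 = 3528
  Σ(broken) = 9334 kJ
Bonds formed (products):
  C=O: 8 × 829 = 6632
  O-H: 12 × 449 = 5388
  Σ(formed) = 12020 kJ
ΔH = Σ(broken) − Σ(formed) = 9334 − 12020 = −2686 kJ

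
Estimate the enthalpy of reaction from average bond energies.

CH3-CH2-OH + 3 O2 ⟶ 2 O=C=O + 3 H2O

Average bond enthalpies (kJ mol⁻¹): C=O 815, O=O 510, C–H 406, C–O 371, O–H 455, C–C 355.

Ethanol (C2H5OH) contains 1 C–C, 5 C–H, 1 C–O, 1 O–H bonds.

Bonds broken (reactants):
  C–C: 1 × 355 = 355
  C–H: 5 × 406 = 2030
  C–O: 1 × 371 = 371
  O–H: 1 × 455 = 455
  O=O: 3 × 510 = 1530
  Σ(broken) = 4741 kJ
Bonds formed (products):
  C=O: 4 × 815 = 3260
  O–H: 6 × 455 = 2730
  Σ(formed) = 5990 kJ
ΔH = Σ(broken) − Σ(formed) = 4741 − 5990 = −1249 kJ

ΔH ≈ −1249 kJ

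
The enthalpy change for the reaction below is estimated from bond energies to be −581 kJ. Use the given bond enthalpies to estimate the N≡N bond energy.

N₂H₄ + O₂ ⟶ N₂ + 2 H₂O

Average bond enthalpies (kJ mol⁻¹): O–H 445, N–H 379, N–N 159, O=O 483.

D(N≡N) ≈ 959 kJ/mol

Let D be the N≡N bond energy.
Σ(broken) = 4×379 + 1×159 + 1×483 = 2158
Σ(formed) = 1×D + 4×445 = 1780 + D
ΔH = Σ(broken) − Σ(formed) = (2158) − (1780 + D) = +378 − D
Setting this equal to −581 kJ gives D = 959 kJ/mol.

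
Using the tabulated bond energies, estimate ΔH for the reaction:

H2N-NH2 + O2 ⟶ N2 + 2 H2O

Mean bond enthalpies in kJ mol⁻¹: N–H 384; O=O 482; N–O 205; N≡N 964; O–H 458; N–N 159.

ΔH ≈ −619 kJ

Bonds broken (reactants):
  N–H: 4 × 384 = 1536
  N–N: 1 × 159 = 159
  O=O: 1 × 482 = 482
  Σ(broken) = 2177 kJ
Bonds formed (products):
  N≡N: 1 × 964 = 964
  O–H: 4 × 458 = 1832
  Σ(formed) = 2796 kJ
ΔH = Σ(broken) − Σ(formed) = 2177 − 2796 = −619 kJ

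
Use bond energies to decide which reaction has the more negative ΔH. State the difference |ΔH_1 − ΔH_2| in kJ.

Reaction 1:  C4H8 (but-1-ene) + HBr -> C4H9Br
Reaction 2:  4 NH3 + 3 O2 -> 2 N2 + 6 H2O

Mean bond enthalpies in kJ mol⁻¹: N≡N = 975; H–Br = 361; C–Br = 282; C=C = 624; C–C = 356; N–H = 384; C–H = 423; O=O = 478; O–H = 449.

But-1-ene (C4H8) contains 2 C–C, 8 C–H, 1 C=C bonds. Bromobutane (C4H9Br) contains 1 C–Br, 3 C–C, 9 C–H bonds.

Reaction 2, by 1220 kJ

Reaction 1:
  Bonds broken (reactants):
    C–C: 2 × 356 = 712
    C–H: 8 × 423 = 3384
    C=C: 1 × 624 = 624
    H–Br: 1 × 361 = 361
    Σ(broken) = 5081 kJ
  Bonds formed (products):
    C–Br: 1 × 282 = 282
    C–C: 3 × 356 = 1068
    C–H: 9 × 423 = 3807
    Σ(formed) = 5157 kJ
  ΔH_1 = 5081 − 5157 = −76 kJ
Reaction 2:
  Bonds broken (reactants):
    N–H: 12 × 384 = 4608
    O=O: 3 × 478 = 1434
    Σ(broken) = 6042 kJ
  Bonds formed (products):
    N≡N: 2 × 975 = 1950
    O–H: 12 × 449 = 5388
    Σ(formed) = 7338 kJ
  ΔH_2 = 6042 − 7338 = −1296 kJ
ΔH_1 − ΔH_2 = +1220 kJ, so reaction 2 has the more negative ΔH; |ΔH_1 − ΔH_2| = 1220 kJ.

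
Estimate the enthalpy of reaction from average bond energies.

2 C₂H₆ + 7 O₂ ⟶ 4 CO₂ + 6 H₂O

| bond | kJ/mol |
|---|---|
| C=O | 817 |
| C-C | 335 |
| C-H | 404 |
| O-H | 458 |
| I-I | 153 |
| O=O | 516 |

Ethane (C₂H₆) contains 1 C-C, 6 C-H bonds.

ΔH ≈ −2902 kJ

Bonds broken (reactants):
  C-C: 2 × 335 = 670
  C-H: 12 × 404 = 4848
  O=O: 7 × 516 = 3612
  Σ(broken) = 9130 kJ
Bonds formed (products):
  C=O: 8 × 817 = 6536
  O-H: 12 × 458 = 5496
  Σ(formed) = 12032 kJ
ΔH = Σ(broken) − Σ(formed) = 9130 − 12032 = −2902 kJ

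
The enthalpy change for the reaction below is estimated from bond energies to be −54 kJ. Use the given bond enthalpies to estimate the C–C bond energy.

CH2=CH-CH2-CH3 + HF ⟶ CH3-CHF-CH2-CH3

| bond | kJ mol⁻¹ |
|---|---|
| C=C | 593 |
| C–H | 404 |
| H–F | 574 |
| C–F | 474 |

Let D be the C–C bond energy.
Σ(broken) = 2×D + 8×404 + 1×593 + 1×574 = 4399 + 2D
Σ(formed) = 3×D + 1×474 + 9×404 = 4110 + 3D
ΔH = Σ(broken) − Σ(formed) = (4399 + 2D) − (4110 + 3D) = +289 − D
Setting this equal to −54 kJ gives D = 343 kJ/mol.

D(C–C) ≈ 343 kJ/mol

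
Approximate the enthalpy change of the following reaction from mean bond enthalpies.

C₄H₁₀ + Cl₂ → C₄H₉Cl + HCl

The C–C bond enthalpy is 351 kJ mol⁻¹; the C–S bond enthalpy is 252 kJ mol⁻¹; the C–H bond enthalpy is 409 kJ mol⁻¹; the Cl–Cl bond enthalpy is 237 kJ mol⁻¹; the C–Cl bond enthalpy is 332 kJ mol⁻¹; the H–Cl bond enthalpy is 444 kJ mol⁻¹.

Bonds broken (reactants):
  C–C: 3 × 351 = 1053
  C–H: 10 × 409 = 4090
  Cl–Cl: 1 × 237 = 237
  Σ(broken) = 5380 kJ
Bonds formed (products):
  C–C: 3 × 351 = 1053
  C–Cl: 1 × 332 = 332
  C–H: 9 × 409 = 3681
  H–Cl: 1 × 444 = 444
  Σ(formed) = 5510 kJ
ΔH = Σ(broken) − Σ(formed) = 5380 − 5510 = −130 kJ

ΔH ≈ −130 kJ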